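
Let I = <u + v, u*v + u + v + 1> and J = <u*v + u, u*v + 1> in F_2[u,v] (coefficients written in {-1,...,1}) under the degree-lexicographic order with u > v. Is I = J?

Two ideals are equal iff their reduced Gröbner bases coincide (the reduced basis is unique for a fixed ordering).
Buchberger on the first generating set:
f_1 = u + v, LT = u.
f_2 = u*v + u + v + 1, LT = u*v.

S(f_1,f_2): lcm = u*v. S = v**2 + u + v + 1.
  leading term v**2: no divisor's leading term divides it; move v**2 to the remainder.
  leading term u: subtract (1)·f_1 from u + v + 1 → 1
  leading term 1: no divisor's leading term divides it; move 1 to the remainder.
  remainder v**2 + 1 ≠ 0; add g_3 = v**2 + 1 to the basis.

The other S-polynomials (S(f_1,g_3), S(f_2,g_3)) all reduce to 0 modulo the current basis, so we have a Gröbner basis.
Inter-reduce: drop elements whose leading term is divisible by another's, tail-reduce, and make monic.
Reduced Gröbner basis: {v**2 + 1, u + v}.

Buchberger on the second generating set:
h_1 = u*v + u, LT = u*v.
h_2 = u*v + 1, LT = u*v.

S(h_1,h_2): lcm = u*v. S = u + 1.
  leading term u: no divisor's leading term divides it; move u to the remainder.
  leading term 1: no divisor's leading term divides it; move 1 to the remainder.
  remainder u + 1 ≠ 0; add k_3 = u + 1 to the basis.

S(h_1,k_3): lcm = u*v. S = u + v.
  leading term u: subtract (1)·k_3 from u + v → v + 1
  leading term v: no divisor's leading term divides it; move v to the remainder.
  leading term 1: no divisor's leading term divides it; move 1 to the remainder.
  remainder v + 1 ≠ 0; add k_4 = v + 1 to the basis.

The other S-polynomials (S(h_2,k_3), S(h_1,k_4), S(h_2,k_4), S(k_3,k_4)) all reduce to 0 modulo the current basis, so we have a Gröbner basis.
Inter-reduce: drop elements whose leading term is divisible by another's, tail-reduce, and make monic.
Reduced Gröbner basis: {u + 1, v + 1}.

The bases are distinct; the ideals are different.

No, the ideals differ.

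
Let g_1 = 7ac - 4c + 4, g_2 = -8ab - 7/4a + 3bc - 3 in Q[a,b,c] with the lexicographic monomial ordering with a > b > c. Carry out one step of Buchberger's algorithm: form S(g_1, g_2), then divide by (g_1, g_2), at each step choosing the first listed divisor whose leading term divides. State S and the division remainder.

lcm(LM(g_1), LM(g_2)) = abc.
S = (lcm/LT(g_1))·g_1 − (lcm/LT(g_2))·g_2 = -7/32ac + 3/8bc^2 - 4/7bc + 4/7b - 3/8c.
Reduce S modulo (g_1, g_2) in that order:
  leading term ac: subtract (-1/32)·g_1 from -7/32ac + 3/8bc^2 - 4/7bc + 4/7b - 3/8c → 3/8bc^2 - 4/7bc + 4/7b - 1/2c + 1/8
  leading term bc^2: no divisor's leading term divides it; move 3/8bc^2 to the remainder.
  leading term bc: no divisor's leading term divides it; move -4/7bc to the remainder.
  leading term b: no divisor's leading term divides it; move 4/7b to the remainder.
  leading term c: no divisor's leading term divides it; move -1/2c to the remainder.
  leading term 1: no divisor's leading term divides it; move 1/8 to the remainder.
The remainder 3/8bc^2 - 4/7bc + 4/7b - 1/2c + 1/8 is nonzero, so it would be added as the next basis element.

S(g_1, g_2) = -7/32ac + 3/8bc^2 - 4/7bc + 4/7b - 3/8c; remainder on division = 3/8bc^2 - 4/7bc + 4/7b - 1/2c + 1/8.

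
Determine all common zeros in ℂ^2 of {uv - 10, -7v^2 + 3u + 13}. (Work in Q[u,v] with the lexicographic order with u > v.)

Compute a lex Gröbner basis by Buchberger's algorithm.
f_1 = uv - 10, LT = uv.
f_2 = 3u - 7v^2 + 13, LT = u.

S(f_1,f_2): lcm = uv. S = 7/3v^3 - 13/3v - 10.
  leading term v^3: no divisor's leading term divides it; move 7/3v^3 to the remainder.
  leading term v: no divisor's leading term divides it; move -13/3v to the remainder.
  leading term 1: no divisor's leading term divides it; move -10 to the remainder.
  remainder 7/3v^3 - 13/3v - 10 ≠ 0; add h_3 = 7/3v^3 - 13/3v - 10 to the basis.

S(f_1,h_3): lcm = uv^3. S = 13/7uv + 30/7u - 10v^2.
  leading term uv: subtract (13/7)·f_1 from 13/7uv + 30/7u - 10v^2 → 30/7u - 10v^2 + 130/7
  leading term u: subtract (10/7)·f_2 from 30/7u - 10v^2 + 130/7 → 0
  remainder 0.

S(f_2,h_3): leading monomials are coprime, so the S-polynomial reduces to 0 (Buchberger's first criterion).
Every S-polynomial of the final basis reduces to 0, so we have a Gröbner basis.
Inter-reduce: drop elements whose leading term is divisible by another's, tail-reduce, and make monic.
Reduced Gröbner basis: {u - 7/3v^2 + 13/3, v^3 - 13/7v - 30/7}.

Elimination: the polynomial v^3 - 13/7v - 30/7 lies in the elimination ideal for v, so v ∈ {2, -1 - 2*sqrt(14)*I/7, -1 + 2*sqrt(14)*I/7}. For each such v, the remaining basis elements (now univariate) give the rest of the solution.
  v = 2: the earlier basis element becomes u - 5 = 0, giving u = 5 — point (5, 2).
  v = -1 - 2*sqrt(14)*I/7: the earlier basis element becomes u + 14/3 - 4*sqrt(14)*I/3 = 0, giving u = -14/3 + 4*sqrt(14)*I/3 — point (-14/3 + 4*sqrt(14)*I/3, -1 - 2*sqrt(14)*I/7).
  v = -1 + 2*sqrt(14)*I/7: the earlier basis element becomes u + 14/3 + 4*sqrt(14)*I/3 = 0, giving u = -14/3 - 4*sqrt(14)*I/3 — point (-14/3 - 4*sqrt(14)*I/3, -1 + 2*sqrt(14)*I/7).
Substituting each solution back into the original system confirms all equations vanish.
This is the nonlinear analogue of row-reducing a linear system.

{(5, 2), (-14/3 + 4*sqrt(14)*I/3, -1 - 2*sqrt(14)*I/7), (-14/3 - 4*sqrt(14)*I/3, -1 + 2*sqrt(14)*I/7)}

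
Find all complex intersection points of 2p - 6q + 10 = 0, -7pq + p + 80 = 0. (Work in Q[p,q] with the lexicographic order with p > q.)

{(-60/7, -25/21), (4, 3)}

Compute a lex Gröbner basis by Buchberger's algorithm.
f_1 = 2p - 6q + 10, LT = p.
f_2 = -7pq + p + 80, LT = pq.

S(f_1,f_2): lcm = pq. S = 1/7p - 3q^2 + 5q + 80/7.
  reduce S modulo (f_1, f_2):
  remainder -3q^2 + 38/7q + 75/7 ≠ 0; add h_3 = -3q^2 + 38/7q + 75/7 to the basis.

The other S-polynomials (S(f_1,h_3), S(f_2,h_3)) all reduce to 0 modulo the current basis, so we have a Gröbner basis.
Inter-reduce: drop elements whose leading term is divisible by another's, tail-reduce, and make monic.
Reduced Gröbner basis: {p - 3q + 5, q^2 - 38/21q - 25/7}.

The lex basis is triangular: the last element involves only q. Solving q^2 - 38/21q - 25/7 = 0 gives q ∈ {-25/21, 3}; substituting each value into the earlier elements determines the remaining variables.
  q = -25/21: the earlier basis element becomes p + 60/7 = 0, giving p = -60/7 — point (-60/7, -25/21).
  q = 3: the earlier basis element becomes p - 4 = 0, giving p = 4 — point (4, 3).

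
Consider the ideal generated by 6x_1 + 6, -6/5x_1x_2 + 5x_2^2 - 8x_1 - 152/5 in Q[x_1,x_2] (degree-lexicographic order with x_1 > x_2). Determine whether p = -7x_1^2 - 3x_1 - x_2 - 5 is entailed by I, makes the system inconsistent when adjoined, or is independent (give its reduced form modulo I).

Adjoining -7x_1^2 - 3x_1 - x_2 - 5 makes the ideal the whole ring: the system is inconsistent.

First compute the reduced Gröbner basis of I by Buchberger's algorithm.
f_1 = 6x_1 + 6, LT = x_1.
f_2 = -6/5x_1x_2 + 5x_2^2 - 8x_1 - 152/5, LT = x_1x_2.

S(f_1,f_2): lcm = x_1x_2. S = 25/6x_2^2 - 20/3x_1 + x_2 - 76/3.
  leading term x_2^2: no divisor's leading term divides it; move 25/6x_2^2 to the remainder.
  leading term x_1: subtract (-10/9)·f_1 from -20/3x_1 + x_2 - 76/3 → x_2 - 56/3
  leading term x_2: no divisor's leading term divides it; move x_2 to the remainder.
  leading term 1: no divisor's leading term divides it; move -56/3 to the remainder.
  remainder 25/6x_2^2 + x_2 - 56/3 ≠ 0; add h_3 = 25/6x_2^2 + x_2 - 56/3 to the basis.

The other S-polynomials (S(f_1,h_3), S(f_2,h_3)) all reduce to 0 modulo the current basis, so we have a Gröbner basis.
Inter-reduce: drop elements whose leading term is divisible by another's, tail-reduce, and make monic.
Reduced Gröbner basis: {x_2^2 + 6/25x_2 - 112/25, x_1 + 1}.
Label its elements g_1 = x_2^2 + 6/25x_2 - 112/25, g_2 = x_1 + 1.

Reduce p = -7x_1^2 - 3x_1 - x_2 - 5 modulo G:
  leading term x_1^2: subtract (-7x_1)·g_2 from -7x_1^2 - 3x_1 - x_2 - 5 → 4x_1 - x_2 - 5
  leading term x_1: subtract (4)·g_2 from 4x_1 - x_2 - 5 → -x_2 - 9
  leading term x_2: no divisor's leading term divides it; move -x_2 to the remainder.
  leading term 1: no divisor's leading term divides it; move -9 to the remainder.
  normal form = -x_2 - 9.
The normal form is nonzero, so p ∉ I. Since p minus its normal form lies in I, I + (p) = I + (r) where r = -x_2 - 9; decide whether this ideal is the whole ring.
Run Buchberger on G together with r (pairs among the g_i already reduce to 0 since G is a Gröbner basis):
g_1 = x_2^2 + 6/25x_2 - 112/25, LT = x_2^2.
g_2 = x_1 + 1, LT = x_1.
r = -x_2 - 9, LT = x_2.

S(g_1,r): lcm = x_2^2. S = -219/25x_2 - 112/25.
  leading term x_2: subtract (219/25)·r from -219/25x_2 - 112/25 → 1859/25
  leading term 1: no divisor's leading term divides it; move 1859/25 to the remainder.
  remainder 1859/25 ≠ 0; add m_4 = 1859/25 to the basis.

The other S-polynomials (S(g_1,g_2), S(g_2,r), S(g_1,m_4), S(g_2,m_4), S(r,m_4)) all reduce to 0 modulo the current basis, so we have a Gröbner basis.
Inter-reduce: drop elements whose leading term is divisible by another's, tail-reduce, and make monic.
Reduced Gröbner basis: {1}.
The reduced Gröbner basis of I + (p) is {1}: the ideal is the whole ring, so the enlarged system has no common solution — adjoining p is inconsistent.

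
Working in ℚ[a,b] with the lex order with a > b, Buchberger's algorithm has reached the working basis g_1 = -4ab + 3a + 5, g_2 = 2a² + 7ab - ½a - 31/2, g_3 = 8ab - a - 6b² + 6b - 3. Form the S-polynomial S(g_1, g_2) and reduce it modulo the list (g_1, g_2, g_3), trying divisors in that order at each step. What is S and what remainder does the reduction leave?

lcm(LM(g_1), LM(g_2)) = a²b.
S = (lcm/LT(g_1))·g_1 − (lcm/LT(g_2))·g_2 = -¾a² - 7/2ab² + ¼ab - 5/4a + 31/4b.
Reduce S modulo (g_1, g_2, g_3) in that order:
  leading term a²: subtract (-⅜)·g_2 from -¾a² - 7/2ab² + ¼ab - 5/4a + 31/4b → -7/2ab² + 23/8ab - 23/16a + 31/4b - 93/16
  leading term ab²: subtract (⅞b)·g_1 from -7/2ab² + 23/8ab - 23/16a + 31/4b - 93/16 → ¼ab - 23/16a + 27/8b - 93/16
  leading term ab: subtract (-1/16)·g_1 from ¼ab - 23/16a + 27/8b - 93/16 → -5/4a + 27/8b - 11/2
  leading term a: no divisor's leading term divides it; move -5/4a to the remainder.
  leading term b: no divisor's leading term divides it; move 27/8b to the remainder.
  leading term 1: no divisor's leading term divides it; move -11/2 to the remainder.
The remainder -5/4a + 27/8b - 11/2 is nonzero, so it would be added as the next basis element.

S(g_1, g_2) = -¾a² - 7/2ab² + ¼ab - 5/4a + 31/4b; remainder on division = -5/4a + 27/8b - 11/2.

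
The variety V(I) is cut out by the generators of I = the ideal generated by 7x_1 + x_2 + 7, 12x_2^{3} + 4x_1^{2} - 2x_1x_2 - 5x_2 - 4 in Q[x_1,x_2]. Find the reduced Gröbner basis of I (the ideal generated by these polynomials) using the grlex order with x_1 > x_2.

G = {x_2^{3} + \tfrac{3}{98}x_2^{2} - \tfrac{13}{84}x_2, x_1 + \tfrac{1}{7}x_2 + 1}

f_1 = 7x_1 + x_2 + 7, LT = x_1.
f_2 = 12x_2^{3} + 4x_1^{2} - 2x_1x_2 - 5x_2 - 4, LT = x_2^{3}.

S(f_1,f_2): leading monomials are coprime, so the S-polynomial reduces to 0 (Buchberger's first criterion).
Every S-polynomial of the final basis reduces to 0, so we have a Gröbner basis.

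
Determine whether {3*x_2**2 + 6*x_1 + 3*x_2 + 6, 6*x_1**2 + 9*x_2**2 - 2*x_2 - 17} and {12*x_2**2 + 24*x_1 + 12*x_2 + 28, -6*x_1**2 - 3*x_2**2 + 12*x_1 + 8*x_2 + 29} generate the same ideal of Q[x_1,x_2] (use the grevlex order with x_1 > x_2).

For a fixed monomial order, each ideal has a unique reduced Gröbner basis; comparing bases decides equality.
Buchberger on the first generating set:
f_1 = 3*x_2**2 + 6*x_1 + 3*x_2 + 6, LT = x_2**2.
f_2 = 6*x_1**2 + 9*x_2**2 - 2*x_2 - 17, LT = x_1**2.

The S-polynomials (S(f_1,f_2)) all reduce to 0 modulo the current basis, so we have a Gröbner basis.
Inter-reduce: drop elements whose leading term is divisible by another's, tail-reduce, and make monic.
Reduced Gröbner basis: {x_1**2 - 3*x_1 - 11/6*x_2 - 35/6, x_2**2 + 2*x_1 + x_2 + 2}.

Buchberger on the second generating set:
h_1 = 12*x_2**2 + 24*x_1 + 12*x_2 + 28, LT = x_2**2.
h_2 = -6*x_1**2 - 3*x_2**2 + 12*x_1 + 8*x_2 + 29, LT = x_1**2.

The S-polynomials (S(h_1,h_2)) all reduce to 0 modulo the current basis, so we have a Gröbner basis.
Inter-reduce: drop elements whose leading term is divisible by another's, tail-reduce, and make monic.
Reduced Gröbner basis: {x_1**2 - 3*x_1 - 11/6*x_2 - 6, x_2**2 + 2*x_1 + x_2 + 7/3}.

Since the reduced bases disagree, the two ideals are not the same.
The same test decides containment: I ⊆ J iff every generator of I reduces to 0 modulo a Gröbner basis of J.

No, the ideals differ.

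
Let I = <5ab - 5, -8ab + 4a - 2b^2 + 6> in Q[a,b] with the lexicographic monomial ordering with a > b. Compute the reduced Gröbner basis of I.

G = {a - 1/2b^2 - 1/2, b^3 + b - 2}

f_1 = 5ab - 5, LT = ab.
f_2 = -8ab + 4a - 2b^2 + 6, LT = ab.

S(f_1,f_2): lcm = ab. S = 1/2a - 1/4b^2 - 1/4.
  leading term a: no divisor's leading term divides it; move 1/2a to the remainder.
  leading term b^2: no divisor's leading term divides it; move -1/4b^2 to the remainder.
  leading term 1: no divisor's leading term divides it; move -1/4 to the remainder.
  remainder 1/2a - 1/4b^2 - 1/4 ≠ 0; add g_3 = 1/2a - 1/4b^2 - 1/4 to the basis.

S(f_1,g_3): lcm = ab. S = 1/2b^3 + 1/2b - 1.
  leading term b^3: no divisor's leading term divides it; move 1/2b^3 to the remainder.
  leading term b: no divisor's leading term divides it; move 1/2b to the remainder.
  leading term 1: no divisor's leading term divides it; move -1 to the remainder.
  remainder 1/2b^3 + 1/2b - 1 ≠ 0; add g_4 = 1/2b^3 + 1/2b - 1 to the basis.

S(f_2,g_3): lcm = ab. S = -1/2a + 1/2b^3 + 1/4b^2 + 1/2b - 3/4.
  leading term a: subtract (-1)·g_3 from -1/2a + 1/2b^3 + 1/4b^2 + 1/2b - 3/4 → 1/2b^3 + 1/2b - 1
  leading term b^3: subtract (1)·g_4 from 1/2b^3 + 1/2b - 1 → 0
  remainder 0.

S(f_1,g_4): lcm = ab^3. S = -ab + 2a - b^2.
  leading term ab: subtract (-1/5)·f_1 from -ab + 2a - b^2 → 2a - b^2 - 1
  leading term a: subtract (4)·g_3 from 2a - b^2 - 1 → 0
  remainder 0.

S(f_2,g_4): lcm = ab^3. S = -1/2ab^2 - ab + 2a + 1/4b^4 - 3/4b^2.
  leading term ab^2: subtract (-1/10b)·f_1 from -1/2ab^2 - ab + 2a + 1/4b^4 - 3/4b^2 → -ab + 2a + 1/4b^4 - 3/4b^2 - 1/2b
  leading term ab: subtract (-1/5)·f_1 from -ab + 2a + 1/4b^4 - 3/4b^2 - 1/2b → 2a + 1/4b^4 - 3/4b^2 - 1/2b - 1
  leading term a: subtract (4)·g_3 from 2a + 1/4b^4 - 3/4b^2 - 1/2b - 1 → 1/4b^4 + 1/4b^2 - 1/2b
  leading term b^4: subtract (1/2b)·g_4 from 1/4b^4 + 1/4b^2 - 1/2b → 0
  remainder 0.

S(g_3,g_4): leading monomials are coprime, so the S-polynomial reduces to 0 (Buchberger's first criterion).
Every S-polynomial of the final basis reduces to 0, so we have a Gröbner basis.
Inter-reduce: drop elements whose leading term is divisible by another's, tail-reduce, and make monic.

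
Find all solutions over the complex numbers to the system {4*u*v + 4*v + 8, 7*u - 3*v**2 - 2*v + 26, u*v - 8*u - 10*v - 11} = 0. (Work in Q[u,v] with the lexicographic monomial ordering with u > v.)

{(-3, 1)}

Compute a lex Gröbner basis by Buchberger's algorithm.
f_1 = 4*u*v + 4*v + 8, LT = u*v.
f_2 = 7*u - 3*v**2 - 2*v + 26, LT = u.
f_3 = u*v - 8*u - 10*v - 11, LT = u*v.

S(f_1,f_2): lcm = u*v. S = 3/7*v**3 + 2/7*v**2 - 19/7*v + 2.
  leading term v**3: no divisor's leading term divides it; move 3/7*v**3 to the remainder.
  leading term v**2: no divisor's leading term divides it; move 2/7*v**2 to the remainder.
  leading term v: no divisor's leading term divides it; move -19/7*v to the remainder.
  leading term 1: no divisor's leading term divides it; move 2 to the remainder.
  remainder 3/7*v**3 + 2/7*v**2 - 19/7*v + 2 ≠ 0; add h_4 = 3/7*v**3 + 2/7*v**2 - 19/7*v + 2 to the basis.

S(f_1,f_3): lcm = u*v. S = 8*u + 11*v + 13.
  leading term u: subtract (8/7)·f_2 from 8*u + 11*v + 13 → 24/7*v**2 + 93/7*v - 117/7
  leading term v**2: no divisor's leading term divides it; move 24/7*v**2 to the remainder.
  leading term v: no divisor's leading term divides it; move 93/7*v to the remainder.
  leading term 1: no divisor's leading term divides it; move -117/7 to the remainder.
  remainder 24/7*v**2 + 93/7*v - 117/7 ≠ 0; add h_5 = 24/7*v**2 + 93/7*v - 117/7 to the basis.

S(f_2,f_3): lcm = u*v. S = 8*u - 3/7*v**3 - 2/7*v**2 + 96/7*v + 11.
  leading term u: subtract (8/7)·f_2 from 8*u - 3/7*v**3 - 2/7*v**2 + 96/7*v + 11 → -3/7*v**3 + 22/7*v**2 + 16*v - 131/7
  leading term v**3: subtract (-1)·h_4 from -3/7*v**3 + 22/7*v**2 + 16*v - 131/7 → 24/7*v**2 + 93/7*v - 117/7
  leading term v**2: subtract (1)·h_5 from 24/7*v**2 + 93/7*v - 117/7 → 0
  remainder 0.

S(f_1,h_4): lcm = u*v**3. S = -2/3*u*v**2 + 19/3*u*v - 14/3*u + v**3 + 2*v**2.
  leading term u*v**2: subtract (-1/6*v)·f_1 from -2/3*u*v**2 + 19/3*u*v - 14/3*u + v**3 + 2*v**2 → 19/3*u*v - 14/3*u + v**3 + 8/3*v**2 + 4/3*v
  leading term u*v: subtract (19/12)·f_1 from 19/3*u*v - 14/3*u + v**3 + 8/3*v**2 + 4/3*v → -14/3*u + v**3 + 8/3*v**2 - 5*v - 38/3
  leading term u: subtract (-2/3)·f_2 from -14/3*u + v**3 + 8/3*v**2 - 5*v - 38/3 → v**3 + 2/3*v**2 - 19/3*v + 14/3
  leading term v**3: subtract (7/3)·h_4 from v**3 + 2/3*v**2 - 19/3*v + 14/3 → 0
  remainder 0.

S(f_2,h_4): leading monomials are coprime, so the S-polynomial reduces to 0 (Buchberger's first criterion).
S(f_3,h_4): lcm = u*v**3. S = -26/3*u*v**2 + 19/3*u*v - 14/3*u - 10*v**3 - 11*v**2.
  leading term u*v**2: subtract (-13/6*v)·f_1 from -26/3*u*v**2 + 19/3*u*v - 14/3*u - 10*v**3 - 11*v**2 → 19/3*u*v - 14/3*u - 10*v**3 - 7/3*v**2 + 52/3*v
  leading term u*v: subtract (19/12)·f_1 from 19/3*u*v - 14/3*u - 10*v**3 - 7/3*v**2 + 52/3*v → -14/3*u - 10*v**3 - 7/3*v**2 + 11*v - 38/3
  leading term u: subtract (-2/3)·f_2 from -14/3*u - 10*v**3 - 7/3*v**2 + 11*v - 38/3 → -10*v**3 - 13/3*v**2 + 29/3*v + 14/3
  leading term v**3: subtract (-70/3)·h_4 from -10*v**3 - 13/3*v**2 + 29/3*v + 14/3 → 7/3*v**2 - 161/3*v + 154/3
  leading term v**2: subtract (49/72)·h_5 from 7/3*v**2 - 161/3*v + 154/3 → -1505/24*v + 1505/24
  leading term v: no divisor's leading term divides it; move -1505/24*v to the remainder.
  leading term 1: no divisor's leading term divides it; move 1505/24 to the remainder.
  remainder -1505/24*v + 1505/24 ≠ 0; add h_6 = -1505/24*v + 1505/24 to the basis.

S(f_1,h_5): lcm = u*v**2. S = -31/8*u*v + 39/8*u + v**2 + 2*v.
  leading term u*v: subtract (-31/32)·f_1 from -31/8*u*v + 39/8*u + v**2 + 2*v → 39/8*u + v**2 + 47/8*v + 31/4
  leading term u: subtract (39/56)·f_2 from 39/8*u + v**2 + 47/8*v + 31/4 → 173/56*v**2 + 407/56*v - 145/14
  leading term v**2: subtract (173/192)·h_5 from 173/56*v**2 + 407/56*v - 145/14 → -301/64*v + 301/64
  leading term v: subtract (3/40)·h_6 from -301/64*v + 301/64 → 0
  remainder 0.

S(f_2,h_5): leading monomials are coprime, so the S-polynomial reduces to 0 (Buchberger's first criterion).
S(f_3,h_5): lcm = u*v**2. S = -95/8*u*v + 39/8*u - 10*v**2 - 11*v.
  leading term u*v: subtract (-95/32)·f_1 from -95/8*u*v + 39/8*u - 10*v**2 - 11*v → 39/8*u - 10*v**2 + 7/8*v + 95/4
  leading term u: subtract (39/56)·f_2 from 39/8*u - 10*v**2 + 7/8*v + 95/4 → -443/56*v**2 + 127/56*v + 79/14
  leading term v**2: subtract (-443/192)·h_5 from -443/56*v**2 + 127/56*v + 79/14 → 2107/64*v - 2107/64
  leading term v: subtract (-21/40)·h_6 from 2107/64*v - 2107/64 → 0
  remainder 0.

S(h_4,h_5): lcm = v**3. S = -77/24*v**2 - 35/24*v + 14/3.
  leading term v**2: subtract (-539/576)·h_5 from -77/24*v**2 - 35/24*v + 14/3 → 2107/192*v - 2107/192
  leading term v: subtract (-7/40)·h_6 from 2107/192*v - 2107/192 → 0
  remainder 0.

S(f_1,h_6): lcm = u*v. S = u + v + 2.
  leading term u: subtract (1/7)·f_2 from u + v + 2 → 3/7*v**2 + 9/7*v - 12/7
  leading term v**2: subtract (1/8)·h_5 from 3/7*v**2 + 9/7*v - 12/7 → -3/8*v + 3/8
  leading term v: subtract (9/1505)·h_6 from -3/8*v + 3/8 → 0
  remainder 0.

S(f_2,h_6): leading monomials are coprime, so the S-polynomial reduces to 0 (Buchberger's first criterion).
S(f_3,h_6): lcm = u*v. S = -7*u - 10*v - 11.
  leading term u: subtract (-1)·f_2 from -7*u - 10*v - 11 → -3*v**2 - 12*v + 15
  leading term v**2: subtract (-7/8)·h_5 from -3*v**2 - 12*v + 15 → -3/8*v + 3/8
  leading term v: subtract (9/1505)·h_6 from -3/8*v + 3/8 → 0
  remainder 0.

S(h_4,h_6): lcm = v**3. S = 5/3*v**2 - 19/3*v + 14/3.
  leading term v**2: subtract (35/72)·h_5 from 5/3*v**2 - 19/3*v + 14/3 → -307/24*v + 307/24
  leading term v: subtract (307/1505)·h_6 from -307/24*v + 307/24 → 0
  remainder 0.

S(h_5,h_6): lcm = v**2. S = 39/8*v - 39/8.
  leading term v: subtract (-117/1505)·h_6 from 39/8*v - 39/8 → 0
  remainder 0.

Every S-polynomial of the final basis reduces to 0, so we have a Gröbner basis.
Inter-reduce: drop elements whose leading term is divisible by another's, tail-reduce, and make monic.
Reduced Gröbner basis: {u + 3, v - 1}.

A lex Gröbner basis eliminates variables successively. Here v - 1 depends only on v, with roots {1}; lifting each root through the earlier basis elements recovers the full solutions.
  v = 1: the earlier basis element becomes u + 3 = 0, giving u = -3 — point (-3, 1).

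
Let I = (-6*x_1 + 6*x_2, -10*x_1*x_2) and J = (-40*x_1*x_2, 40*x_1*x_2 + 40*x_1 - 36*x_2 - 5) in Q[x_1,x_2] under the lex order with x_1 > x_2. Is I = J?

Two ideals are equal iff their reduced Gröbner bases coincide (the reduced basis is unique for a fixed ordering).
Buchberger on the first generating set:
f_1 = -6*x_1 + 6*x_2, LT = x_1.
f_2 = -10*x_1*x_2, LT = x_1*x_2.

S(f_1,f_2): lcm = x_1*x_2. S = -x_2**2.
  reduce S modulo (f_1, f_2):
  remainder -x_2**2 ≠ 0; add g_3 = -x_2**2 to the basis.

The other S-polynomials (S(f_1,g_3), S(f_2,g_3)) all reduce to 0 modulo the current basis, so we have a Gröbner basis.
Inter-reduce: drop elements whose leading term is divisible by another's, tail-reduce, and make monic.
Reduced Gröbner basis: {x_1 - x_2, x_2**2}.

Buchberger on the second generating set:
h_1 = -40*x_1*x_2, LT = x_1*x_2.
h_2 = 40*x_1*x_2 + 40*x_1 - 36*x_2 - 5, LT = x_1*x_2.

S(h_1,h_2): lcm = x_1*x_2. S = -x_1 + 9/10*x_2 + 1/8.
  reduce S modulo (h_1, h_2):
  remainder -x_1 + 9/10*x_2 + 1/8 ≠ 0; add k_3 = -x_1 + 9/10*x_2 + 1/8 to the basis.

S(h_1,k_3): lcm = x_1*x_2. S = 9/10*x_2**2 + 1/8*x_2.
  reduce S modulo (h_1, h_2, k_3):
  remainder 9/10*x_2**2 + 1/8*x_2 ≠ 0; add k_4 = 9/10*x_2**2 + 1/8*x_2 to the basis.

The other S-polynomials (S(h_2,k_3), S(h_1,k_4), S(h_2,k_4), S(k_3,k_4)) all reduce to 0 modulo the current basis, so we have a Gröbner basis.
Inter-reduce: drop elements whose leading term is divisible by another's, tail-reduce, and make monic.
Reduced Gröbner basis: {x_1 - 9/10*x_2 - 1/8, x_2**2 + 5/36*x_2}.

Since the reduced bases disagree, the two ideals are not the same.

No, the ideals differ.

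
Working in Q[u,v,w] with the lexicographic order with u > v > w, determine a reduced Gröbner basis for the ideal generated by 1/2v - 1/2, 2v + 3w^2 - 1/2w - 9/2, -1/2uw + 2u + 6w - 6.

f_1 = 1/2v - 1/2, LT = v.
f_2 = 2v + 3w^2 - 1/2w - 9/2, LT = v.
f_3 = -1/2uw + 2u + 6w - 6, LT = uw.

S(f_1,f_2): lcm = v. S = -3/2w^2 + 1/4w + 5/4.
  leading term w^2: no divisor's leading term divides it; move -3/2w^2 to the remainder.
  leading term w: no divisor's leading term divides it; move 1/4w to the remainder.
  leading term 1: no divisor's leading term divides it; move 5/4 to the remainder.
  remainder -3/2w^2 + 1/4w + 5/4 ≠ 0; add g_4 = -3/2w^2 + 1/4w + 5/4 to the basis.

S(f_1,f_3): leading monomials are coprime, so the S-polynomial reduces to 0 (Buchberger's first criterion).
S(f_2,f_3): leading monomials are coprime, so the S-polynomial reduces to 0 (Buchberger's first criterion).
S(f_1,g_4): leading monomials are coprime, so the S-polynomial reduces to 0 (Buchberger's first criterion).
S(f_2,g_4): leading monomials are coprime, so the S-polynomial reduces to 0 (Buchberger's first criterion).
S(f_3,g_4): lcm = uw^2. S = -23/6uw + 5/6u - 12w^2 + 12w.
  leading term uw: subtract (23/3)·f_3 from -23/6uw + 5/6u - 12w^2 + 12w → -29/2u - 12w^2 - 34w + 46
  leading term u: no divisor's leading term divides it; move -29/2u to the remainder.
  leading term w^2: subtract (8)·g_4 from -12w^2 - 34w + 46 → -36w + 36
  leading term w: no divisor's leading term divides it; move -36w to the remainder.
  leading term 1: no divisor's leading term divides it; move 36 to the remainder.
  remainder -29/2u - 36w + 36 ≠ 0; add g_5 = -29/2u - 36w + 36 to the basis.

S(f_1,g_5): leading monomials are coprime, so the S-polynomial reduces to 0 (Buchberger's first criterion).
S(f_2,g_5): leading monomials are coprime, so the S-polynomial reduces to 0 (Buchberger's first criterion).
S(f_3,g_5): lcm = uw. S = -4u - 72/29w^2 - 276/29w + 12.
  leading term u: subtract (8/29)·g_5 from -4u - 72/29w^2 - 276/29w + 12 → -72/29w^2 + 12/29w + 60/29
  leading term w^2: subtract (48/29)·g_4 from -72/29w^2 + 12/29w + 60/29 → 0
  remainder 0.

S(g_4,g_5): leading monomials are coprime, so the S-polynomial reduces to 0 (Buchberger's first criterion).
Every S-polynomial of the final basis reduces to 0, so we have a Gröbner basis.
Inter-reduce: drop elements whose leading term is divisible by another's, tail-reduce, and make monic.

G = {u + 72/29w - 72/29, v - 1, w^2 - 1/6w - 5/6}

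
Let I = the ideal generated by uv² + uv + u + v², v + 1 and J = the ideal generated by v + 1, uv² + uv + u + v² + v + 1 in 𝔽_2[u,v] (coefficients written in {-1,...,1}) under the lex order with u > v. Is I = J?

Yes, the ideals are equal.

Since reduced Gröbner bases are canonical representatives of ideals under a given ordering, it suffices to compute and compare them.
Buchberger on the first generating set:
f_1 = uv² + uv + u + v², LT = uv².
f_2 = v + 1, LT = v.

S(f_1,f_2): lcm = uv². S = u + v².
  leading term u: no divisor's leading term divides it; move u to the remainder.
  leading term v²: subtract (v)·f_2 from v² → v
  leading term v: subtract (1)·f_2 from v → 1
  leading term 1: no divisor's leading term divides it; move 1 to the remainder.
  remainder u + 1 ≠ 0; add g_3 = u + 1 to the basis.

The other S-polynomials (S(f_1,g_3), S(f_2,g_3)) all reduce to 0 modulo the current basis, so we have a Gröbner basis.
Inter-reduce: drop elements whose leading term is divisible by another's, tail-reduce, and make monic.
Reduced Gröbner basis: {u + 1, v + 1}.

Buchberger on the second generating set:
h_1 = v + 1, LT = v.
h_2 = uv² + uv + u + v² + v + 1, LT = uv².

S(h_1,h_2): lcm = uv². S = u + v² + v + 1.
  leading term u: no divisor's leading term divides it; move u to the remainder.
  leading term v²: subtract (v)·h_1 from v² + v + 1 → 1
  leading term 1: no divisor's leading term divides it; move 1 to the remainder.
  remainder u + 1 ≠ 0; add k_3 = u + 1 to the basis.

The other S-polynomials (S(h_1,k_3), S(h_2,k_3)) all reduce to 0 modulo the current basis, so we have a Gröbner basis.
Inter-reduce: drop elements whose leading term is divisible by another's, tail-reduce, and make monic.
Reduced Gröbner basis: {u + 1, v + 1}.

The two bases agree; hence the ideals are identical.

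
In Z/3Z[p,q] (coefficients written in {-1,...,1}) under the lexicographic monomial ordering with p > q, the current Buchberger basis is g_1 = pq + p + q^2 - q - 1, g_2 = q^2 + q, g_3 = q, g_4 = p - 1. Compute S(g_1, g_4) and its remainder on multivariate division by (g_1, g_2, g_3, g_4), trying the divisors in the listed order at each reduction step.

S(g_1, g_4) = p + q^2 - 1; remainder on division = 0.

lcm(LM(g_1), LM(g_4)) = pq.
S = (lcm/LT(g_1))·g_1 − (lcm/LT(g_4))·g_4 = p + q^2 - 1.
Reduce S modulo (g_1, g_2, g_3, g_4) in that order:
  leading term p: subtract (1)·g_4 from p + q^2 - 1 → q^2
  leading term q^2: subtract (1)·g_2 from q^2 → -q
  leading term q: subtract (-1)·g_3 from -q → 0
The remainder is 0, so this S-polynomial contributes no new basis element.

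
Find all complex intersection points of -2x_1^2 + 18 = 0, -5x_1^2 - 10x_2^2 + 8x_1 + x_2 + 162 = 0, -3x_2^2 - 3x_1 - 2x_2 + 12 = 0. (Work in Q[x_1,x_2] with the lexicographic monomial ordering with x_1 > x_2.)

{(-3, -3)}

Compute a lex Gröbner basis by Buchberger's algorithm.
f_1 = -2x_1^2 + 18, LT = x_1^2.
f_2 = -5x_1^2 + 8x_1 - 10x_2^2 + x_2 + 162, LT = x_1^2.
f_3 = -3x_1 - 3x_2^2 - 2x_2 + 12, LT = x_1.

S(f_1,f_2): lcm = x_1^2. S = 8/5x_1 - 2x_2^2 + 1/5x_2 + 117/5.
  leading term x_1: subtract (-8/15)·f_3 from 8/5x_1 - 2x_2^2 + 1/5x_2 + 117/5 → -18/5x_2^2 - 13/15x_2 + 149/5
  leading term x_2^2: no divisor's leading term divides it; move -18/5x_2^2 to the remainder.
  leading term x_2: no divisor's leading term divides it; move -13/15x_2 to the remainder.
  leading term 1: no divisor's leading term divides it; move 149/5 to the remainder.
  remainder -18/5x_2^2 - 13/15x_2 + 149/5 ≠ 0; add h_4 = -18/5x_2^2 - 13/15x_2 + 149/5 to the basis.

S(f_1,f_3): lcm = x_1^2. S = -x_1x_2^2 - 2/3x_1x_2 + 4x_1 - 9.
  leading term x_1x_2^2: subtract (1/3x_2^2)·f_3 from -x_1x_2^2 - 2/3x_1x_2 + 4x_1 - 9 → -2/3x_1x_2 + 4x_1 + x_2^4 + 2/3x_2^3 - 4x_2^2 - 9
  leading term x_1x_2: subtract (2/9x_2)·f_3 from -2/3x_1x_2 + 4x_1 + x_2^4 + 2/3x_2^3 - 4x_2^2 - 9 → 4x_1 + x_2^4 + 4/3x_2^3 - 32/9x_2^2 - 8/3x_2 - 9
  leading term x_1: subtract (-4/3)·f_3 from 4x_1 + x_2^4 + 4/3x_2^3 - 32/9x_2^2 - 8/3x_2 - 9 → x_2^4 + 4/3x_2^3 - 68/9x_2^2 - 16/3x_2 + 7
  leading term x_2^4: subtract (-5/18x_2^2)·h_4 from x_2^4 + 4/3x_2^3 - 68/9x_2^2 - 16/3x_2 + 7 → 59/54x_2^3 + 13/18x_2^2 - 16/3x_2 + 7
  leading term x_2^3: subtract (-295/972x_2)·h_4 from 59/54x_2^3 + 13/18x_2^2 - 16/3x_2 + 7 → 1339/2916x_2^2 + 3607/972x_2 + 7
  leading term x_2^2: subtract (-6695/52488)·h_4 from 1339/2916x_2^2 + 3607/972x_2 + 7 → 566927/157464x_2 + 566927/52488
  leading term x_2: no divisor's leading term divides it; move 566927/157464x_2 to the remainder.
  leading term 1: no divisor's leading term divides it; move 566927/52488 to the remainder.
  remainder 566927/157464x_2 + 566927/52488 ≠ 0; add h_5 = 566927/157464x_2 + 566927/52488 to the basis.

The other S-polynomials (S(f_2,f_3), S(f_1,h_4), S(f_2,h_4), S(f_3,h_4), S(f_1,h_5), S(f_2,h_5), S(f_3,h_5), S(h_4,h_5)) all reduce to 0 modulo the current basis, so we have a Gröbner basis.
Inter-reduce: drop elements whose leading term is divisible by another's, tail-reduce, and make monic.
Reduced Gröbner basis: {x_1 + 3, x_2 + 3}.

From the last basis element, x_2 + 3 = 0, so x_2 takes values in {-3}. Each choice, substituted upward through the basis, yields the corresponding point(s) of the solution set.
  x_2 = -3: the earlier basis element becomes x_1 + 3 = 0, giving x_1 = -3 — point (-3, -3).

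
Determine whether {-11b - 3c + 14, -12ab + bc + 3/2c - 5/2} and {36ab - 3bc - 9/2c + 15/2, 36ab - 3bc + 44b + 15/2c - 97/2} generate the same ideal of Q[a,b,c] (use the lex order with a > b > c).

Yes, the ideals are equal.

For a fixed monomial order, each ideal has a unique reduced Gröbner basis; comparing bases decides equality.
Buchberger on the first generating set:
f_1 = -11b - 3c + 14, LT = b.
f_2 = -12ab + bc + 3/2c - 5/2, LT = ab.

S(f_1,f_2): lcm = ab. S = 3/11ac - 14/11a + 1/12bc + 1/8c - 5/24.
  leading term ac: no divisor's leading term divides it; move 3/11ac to the remainder.
  leading term a: no divisor's leading term divides it; move -14/11a to the remainder.
  leading term bc: subtract (-1/132c)·f_1 from 1/12bc + 1/8c - 5/24 → -1/44c^2 + 61/264c - 5/24
  leading term c^2: no divisor's leading term divides it; move -1/44c^2 to the remainder.
  leading term c: no divisor's leading term divides it; move 61/264c to the remainder.
  leading term 1: no divisor's leading term divides it; move -5/24 to the remainder.
  remainder 3/11ac - 14/11a - 1/44c^2 + 61/264c - 5/24 ≠ 0; add g_3 = 3/11ac - 14/11a - 1/44c^2 + 61/264c - 5/24 to the basis.

The other S-polynomials (S(f_1,g_3), S(f_2,g_3)) all reduce to 0 modulo the current basis, so we have a Gröbner basis.
Inter-reduce: drop elements whose leading term is divisible by another's, tail-reduce, and make monic.
Reduced Gröbner basis: {ac - 14/3a - 1/12c^2 + 61/72c - 55/72, b + 3/11c - 14/11}.

Buchberger on the second generating set:
h_1 = 36ab - 3bc - 9/2c + 15/2, LT = ab.
h_2 = 36ab - 3bc + 44b + 15/2c - 97/2, LT = ab.

S(h_1,h_2): lcm = ab. S = -11/9b - 1/3c + 14/9.
  leading term b: no divisor's leading term divides it; move -11/9b to the remainder.
  leading term c: no divisor's leading term divides it; move -1/3c to the remainder.
  leading term 1: no divisor's leading term divides it; move 14/9 to the remainder.
  remainder -11/9b - 1/3c + 14/9 ≠ 0; add k_3 = -11/9b - 1/3c + 14/9 to the basis.

S(h_1,k_3): lcm = ab. S = -3/11ac + 14/11a - 1/12bc - 1/8c + 5/24.
  leading term ac: no divisor's leading term divides it; move -3/11ac to the remainder.
  leading term a: no divisor's leading term divides it; move 14/11a to the remainder.
  leading term bc: subtract (3/44c)·k_3 from -1/12bc - 1/8c + 5/24 → 1/44c^2 - 61/264c + 5/24
  leading term c^2: no divisor's leading term divides it; move 1/44c^2 to the remainder.
  leading term c: no divisor's leading term divides it; move -61/264c to the remainder.
  leading term 1: no divisor's leading term divides it; move 5/24 to the remainder.
  remainder -3/11ac + 14/11a + 1/44c^2 - 61/264c + 5/24 ≠ 0; add k_4 = -3/11ac + 14/11a + 1/44c^2 - 61/264c + 5/24 to the basis.

The other S-polynomials (S(h_2,k_3), S(h_1,k_4), S(h_2,k_4), S(k_3,k_4)) all reduce to 0 modulo the current basis, so we have a Gröbner basis.
Inter-reduce: drop elements whose leading term is divisible by another's, tail-reduce, and make monic.
Reduced Gröbner basis: {ac - 14/3a - 1/12c^2 + 61/72c - 55/72, b + 3/11c - 14/11}.

Same reduced basis, so the two generating sets span the same ideal.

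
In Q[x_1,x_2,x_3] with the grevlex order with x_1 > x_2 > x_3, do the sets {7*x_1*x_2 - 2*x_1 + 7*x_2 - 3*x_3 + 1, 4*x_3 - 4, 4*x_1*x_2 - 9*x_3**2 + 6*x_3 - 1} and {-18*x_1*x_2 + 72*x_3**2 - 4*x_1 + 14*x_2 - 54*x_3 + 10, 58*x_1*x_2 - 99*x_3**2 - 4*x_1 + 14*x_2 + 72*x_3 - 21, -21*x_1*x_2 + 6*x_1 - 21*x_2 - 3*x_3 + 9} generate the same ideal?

Equality of ideals is decidable: compute both reduced Gröbner bases (unique for the ordering) and check whether they agree.
Buchberger on the first generating set:
f_1 = 7*x_1*x_2 - 2*x_1 + 7*x_2 - 3*x_3 + 1, LT = x_1*x_2.
f_2 = 4*x_3 - 4, LT = x_3.
f_3 = 4*x_1*x_2 - 9*x_3**2 + 6*x_3 - 1, LT = x_1*x_2.

S(f_1,f_3): lcm = x_1*x_2. S = 9/4*x_3**2 - 2/7*x_1 + x_2 - 27/14*x_3 + 11/28.
  leading term x_3**2: subtract (9/16*x_3)·f_2 from 9/4*x_3**2 - 2/7*x_1 + x_2 - 27/14*x_3 + 11/28 → -2/7*x_1 + x_2 + 9/28*x_3 + 11/28
  leading term x_1: no divisor's leading term divides it; move -2/7*x_1 to the remainder.
  leading term x_2: no divisor's leading term divides it; move x_2 to the remainder.
  leading term x_3: subtract (9/112)·f_2 from 9/28*x_3 + 11/28 → 5/7
  leading term 1: no divisor's leading term divides it; move 5/7 to the remainder.
  remainder -2/7*x_1 + x_2 + 5/7 ≠ 0; add g_4 = -2/7*x_1 + x_2 + 5/7 to the basis.

S(f_1,g_4): lcm = x_1*x_2. S = 7/2*x_2**2 - 2/7*x_1 + 7/2*x_2 - 3/7*x_3 + 1/7.
  leading term x_2**2: no divisor's leading term divides it; move 7/2*x_2**2 to the remainder.
  leading term x_1: subtract (1)·g_4 from -2/7*x_1 + 7/2*x_2 - 3/7*x_3 + 1/7 → 5/2*x_2 - 3/7*x_3 - 4/7
  leading term x_2: no divisor's leading term divides it; move 5/2*x_2 to the remainder.
  leading term x_3: subtract (-3/28)·f_2 from -3/7*x_3 - 4/7 → -1
  leading term 1: no divisor's leading term divides it; move -1 to the remainder.
  remainder 7/2*x_2**2 + 5/2*x_2 - 1 ≠ 0; add g_5 = 7/2*x_2**2 + 5/2*x_2 - 1 to the basis.

The other S-polynomials (S(f_1,f_2), S(f_2,f_3), S(f_2,g_4), S(f_3,g_4), S(f_1,g_5), S(f_2,g_5), S(f_3,g_5), S(g_4,g_5)) all reduce to 0 modulo the current basis, so we have a Gröbner basis.
Inter-reduce: drop elements whose leading term is divisible by another's, tail-reduce, and make monic.
Reduced Gröbner basis: {x_2**2 + 5/7*x_2 - 2/7, x_1 - 7/2*x_2 - 5/2, x_3 - 1}.

Buchberger on the second generating set:
h_1 = -18*x_1*x_2 + 72*x_3**2 - 4*x_1 + 14*x_2 - 54*x_3 + 10, LT = x_1*x_2.
h_2 = 58*x_1*x_2 - 99*x_3**2 - 4*x_1 + 14*x_2 + 72*x_3 - 21, LT = x_1*x_2.
h_3 = -21*x_1*x_2 + 6*x_1 - 21*x_2 - 3*x_3 + 9, LT = x_1*x_2.

S(h_1,h_2): lcm = x_1*x_2. S = -133/58*x_3**2 + 76/261*x_1 - 266/261*x_2 + 51/29*x_3 - 101/522.
  leading term x_3**2: no divisor's leading term divides it; move -133/58*x_3**2 to the remainder.
  leading term x_1: no divisor's leading term divides it; move 76/261*x_1 to the remainder.
  leading term x_2: no divisor's leading term divides it; move -266/261*x_2 to the remainder.
  leading term x_3: no divisor's leading term divides it; move 51/29*x_3 to the remainder.
  leading term 1: no divisor's leading term divides it; move -101/522 to the remainder.
  remainder -133/58*x_3**2 + 76/261*x_1 - 266/261*x_2 + 51/29*x_3 - 101/522 ≠ 0; add k_4 = -133/58*x_3**2 + 76/261*x_1 - 266/261*x_2 + 51/29*x_3 - 101/522 to the basis.

S(h_1,h_3): lcm = x_1*x_2. S = -4*x_3**2 + 32/63*x_1 - 16/9*x_2 + 20/7*x_3 - 8/63.
  leading term x_3**2: subtract (232/133)·k_4 from -4*x_3**2 + 32/63*x_1 - 16/9*x_2 + 20/7*x_3 - 8/63 → -4/19*x_3 + 4/19
  leading term x_3: no divisor's leading term divides it; move -4/19*x_3 to the remainder.
  leading term 1: no divisor's leading term divides it; move 4/19 to the remainder.
  remainder -4/19*x_3 + 4/19 ≠ 0; add k_5 = -4/19*x_3 + 4/19 to the basis.

S(k_4,k_5): lcm = x_3**2. S = -8/63*x_1 + 4/9*x_2 + 31/133*x_3 + 101/1197.
  leading term x_1: no divisor's leading term divides it; move -8/63*x_1 to the remainder.
  leading term x_2: no divisor's leading term divides it; move 4/9*x_2 to the remainder.
  leading term x_3: subtract (-31/28)·k_5 from 31/133*x_3 + 101/1197 → 20/63
  leading term 1: no divisor's leading term divides it; move 20/63 to the remainder.
  remainder -8/63*x_1 + 4/9*x_2 + 20/63 ≠ 0; add k_6 = -8/63*x_1 + 4/9*x_2 + 20/63 to the basis.

S(h_1,k_6): lcm = x_1*x_2. S = 7/2*x_2**2 - 4*x_3**2 + 2/9*x_1 + 31/18*x_2 + 3*x_3 - 5/9.
  leading term x_2**2: no divisor's leading term divides it; move 7/2*x_2**2 to the remainder.
  leading term x_3**2: subtract (232/133)·k_4 from -4*x_3**2 + 2/9*x_1 + 31/18*x_2 + 3*x_3 - 5/9 → -2/7*x_1 + 7/2*x_2 - 9/133*x_3 - 29/133
  leading term x_1: subtract (9/4)·k_6 from -2/7*x_1 + 7/2*x_2 - 9/133*x_3 - 29/133 → 5/2*x_2 - 9/133*x_3 - 124/133
  leading term x_2: no divisor's leading term divides it; move 5/2*x_2 to the remainder.
  leading term x_3: subtract (9/28)·k_5 from -9/133*x_3 - 124/133 → -1
  leading term 1: no divisor's leading term divides it; move -1 to the remainder.
  remainder 7/2*x_2**2 + 5/2*x_2 - 1 ≠ 0; add k_7 = 7/2*x_2**2 + 5/2*x_2 - 1 to the basis.

The other S-polynomials (S(h_2,h_3), S(h_1,k_4), S(h_2,k_4), S(h_3,k_4), S(h_1,k_5), S(h_2,k_5), S(h_3,k_5), S(h_2,k_6), S(h_3,k_6), S(k_4,k_6), S(k_5,k_6), S(h_1,k_7), S(h_2,k_7), S(h_3,k_7), S(k_4,k_7), S(k_5,k_7), S(k_6,k_7)) all reduce to 0 modulo the current basis, so we have a Gröbner basis.
Inter-reduce: drop elements whose leading term is divisible by another's, tail-reduce, and make monic.
Reduced Gröbner basis: {x_2**2 + 5/7*x_2 - 2/7, x_1 - 7/2*x_2 - 5/2, x_3 - 1}.

These coincide, so the ideals are equal.

Yes, the ideals are equal.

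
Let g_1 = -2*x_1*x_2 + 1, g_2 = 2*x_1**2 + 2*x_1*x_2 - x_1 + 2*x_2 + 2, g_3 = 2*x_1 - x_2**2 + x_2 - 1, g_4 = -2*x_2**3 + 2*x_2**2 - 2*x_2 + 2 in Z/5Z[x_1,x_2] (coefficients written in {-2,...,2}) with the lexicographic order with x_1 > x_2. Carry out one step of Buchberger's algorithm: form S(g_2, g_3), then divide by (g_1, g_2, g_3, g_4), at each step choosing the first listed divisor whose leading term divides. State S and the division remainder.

S(g_2, g_3) = -2*x_1*x_2**2 - 2*x_1*x_2 + x_2 + 1; remainder on division = 0.

lcm(LM(g_2), LM(g_3)) = x_1**2.
S = (lcm/LT(g_2))·g_2 − (lcm/LT(g_3))·g_3 = -2*x_1*x_2**2 - 2*x_1*x_2 + x_2 + 1.
Reduce S modulo (g_1, g_2, g_3, g_4) in that order:
  leading term x_1*x_2**2: subtract (x_2)·g_1 from -2*x_1*x_2**2 - 2*x_1*x_2 + x_2 + 1 → -2*x_1*x_2 + 1
  leading term x_1*x_2: subtract (1)·g_1 from -2*x_1*x_2 + 1 → 0
The remainder is 0, so this S-polynomial contributes no new basis element.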